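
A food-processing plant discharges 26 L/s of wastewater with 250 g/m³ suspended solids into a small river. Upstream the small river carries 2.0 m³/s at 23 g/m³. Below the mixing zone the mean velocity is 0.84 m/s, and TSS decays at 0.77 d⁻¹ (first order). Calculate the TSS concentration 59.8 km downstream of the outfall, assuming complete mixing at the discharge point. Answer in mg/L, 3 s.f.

13.7 mg/L

26 L/s = 0.026 m³/s.
After complete mixing, C₀ = (0.026·250 + 2·23) / 2.026 = 25.91 mg/L.
Travel time t = 5.98e+04 m / 0.84 m/s = 7.119e+04 s = 0.824 d.
C = 25.91·exp(−0.77·0.824) = 25.91·0.5302 = 13.74 mg/L.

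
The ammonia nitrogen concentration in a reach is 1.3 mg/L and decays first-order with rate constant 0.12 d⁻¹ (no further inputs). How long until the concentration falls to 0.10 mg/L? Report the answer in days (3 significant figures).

21.4 d

t = ln(C₀/C)/k = ln(1.3/0.10)/0.12 = 2.565/0.12 = 21.37 d.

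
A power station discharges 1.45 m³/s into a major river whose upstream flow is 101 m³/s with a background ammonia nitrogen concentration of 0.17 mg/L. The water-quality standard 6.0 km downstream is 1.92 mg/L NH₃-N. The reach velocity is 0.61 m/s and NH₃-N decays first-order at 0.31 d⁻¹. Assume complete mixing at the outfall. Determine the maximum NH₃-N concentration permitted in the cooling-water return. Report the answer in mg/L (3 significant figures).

129 mg/L

Travel time to the compliance point: t = 6000/0.61 = 9836 s = 0.1138 d; decay factor exp(−0.31·0.1138) = 0.9653.
So the concentration just after mixing may be at most 1.92/0.9653 = 1.989 mg/L.
Mass balance: 1.989·102.5 = 1.45·Cₑ + 101·0.17.
Cₑ = (203.8 − 17.17) / 1.45 = 128.7 mg/L.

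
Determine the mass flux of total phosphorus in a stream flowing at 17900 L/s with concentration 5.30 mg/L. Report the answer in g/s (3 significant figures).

17900 L/s = 17.9 m³/s.
Mass flux = Q·C = 17.9 m³/s × 5.3 g/m³ = 94.87 g/s.

94.9 g/s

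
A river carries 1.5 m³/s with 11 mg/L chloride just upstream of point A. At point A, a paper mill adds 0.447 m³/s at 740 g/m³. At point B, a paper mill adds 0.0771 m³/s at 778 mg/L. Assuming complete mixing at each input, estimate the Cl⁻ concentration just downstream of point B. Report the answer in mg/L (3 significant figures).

After input A: C = (1.5·11 + 0.447·740) / 1.947 = 178.4 mg/L.
After input B: C = (1.947·178.4 + 0.0771·778) / 2.024 = 201.2 mg/L.

201 mg/L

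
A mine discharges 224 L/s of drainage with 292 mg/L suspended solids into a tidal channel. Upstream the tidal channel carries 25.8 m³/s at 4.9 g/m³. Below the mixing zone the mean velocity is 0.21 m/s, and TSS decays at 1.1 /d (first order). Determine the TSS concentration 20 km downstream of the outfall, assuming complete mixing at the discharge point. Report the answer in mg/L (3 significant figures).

224 L/s = 0.224 m³/s.
After complete mixing, C₀ = (0.224·292 + 25.8·4.9) / 26.02 = 7.371 mg/L.
Travel time t = 2e+04 m / 0.21 m/s = 9.524e+04 s = 1.102 d.
C = 7.371·exp(−1.1·1.102) = 7.371·0.2974 = 2.193 mg/L.

2.19 mg/L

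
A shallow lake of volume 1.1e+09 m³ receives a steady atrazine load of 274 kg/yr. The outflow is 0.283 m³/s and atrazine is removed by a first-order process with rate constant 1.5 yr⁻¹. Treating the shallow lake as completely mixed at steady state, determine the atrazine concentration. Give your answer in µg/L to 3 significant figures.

0.165 µg/L

Outflow Q = 0.283 m³/s × 3.156e+07 s/yr = 8.931e+06 m³/yr.
Steady-state CSTR mass balance: W = Q·C + k·V·C, so C = W/(Q + kV).
Q + kV = 8.931e+06 + 1.5·1.1e+09 = 1.659e+09 m³/yr.
C = 274/1.659e+09 = 1.652e-07 kg/m³ = 0.0001652 mg/L = 0.1652 µg/L.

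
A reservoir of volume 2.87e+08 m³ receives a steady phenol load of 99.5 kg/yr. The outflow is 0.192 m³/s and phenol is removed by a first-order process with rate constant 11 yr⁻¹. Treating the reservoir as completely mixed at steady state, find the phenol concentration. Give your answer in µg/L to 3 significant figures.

Outflow Q = 0.192 m³/s × 3.156e+07 s/yr = 6.059e+06 m³/yr.
Steady-state CSTR mass balance: W = Q·C + k·V·C, so C = W/(Q + kV).
Q + kV = 6.059e+06 + 11·2.87e+08 = 3.163e+09 m³/yr.
C = 99.5/3.163e+09 = 3.146e-08 kg/m³ = 3.146e-05 mg/L = 0.03146 µg/L.

0.0315 µg/L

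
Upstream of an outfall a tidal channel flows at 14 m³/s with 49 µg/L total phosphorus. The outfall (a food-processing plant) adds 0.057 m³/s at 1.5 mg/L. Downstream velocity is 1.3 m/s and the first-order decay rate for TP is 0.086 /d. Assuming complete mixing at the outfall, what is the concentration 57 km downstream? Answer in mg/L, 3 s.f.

0.0525 mg/L

49 µg/L = 0.049 mg/L.
After complete mixing, C₀ = (0.057·1.5 + 14·0.049) / 14.06 = 0.05488 mg/L.
Travel time t = 5.7e+04 m / 1.3 m/s = 4.385e+04 s = 0.5075 d.
C = 0.05488·exp(−0.086·0.5075) = 0.05488·0.9573 = 0.05254 mg/L.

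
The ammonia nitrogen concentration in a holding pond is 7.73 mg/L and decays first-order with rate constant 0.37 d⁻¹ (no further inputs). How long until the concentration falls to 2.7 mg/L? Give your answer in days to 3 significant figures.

t = ln(C₀/C)/k = ln(7.73/2.7)/0.37 = 1.052/0.37 = 2.843 d.

2.84 d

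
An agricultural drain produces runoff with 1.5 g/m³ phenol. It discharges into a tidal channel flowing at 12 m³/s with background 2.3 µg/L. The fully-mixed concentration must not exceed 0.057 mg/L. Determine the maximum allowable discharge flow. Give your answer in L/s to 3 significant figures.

2.3 µg/L = 0.0023 mg/L.
Mass balance at complete mixing: C_std·(Q_w + Q_r) = Q_w·C_e + Q_r·C_b.
Rearranging, Q_w = Q_r·(C_std − C_b)/(C_e − C_std) = 12·(0.057 − 0.0023) / (1.5 − 0.057) = 0.4549 m³/s.
= 454.9 L/s.

455 L/s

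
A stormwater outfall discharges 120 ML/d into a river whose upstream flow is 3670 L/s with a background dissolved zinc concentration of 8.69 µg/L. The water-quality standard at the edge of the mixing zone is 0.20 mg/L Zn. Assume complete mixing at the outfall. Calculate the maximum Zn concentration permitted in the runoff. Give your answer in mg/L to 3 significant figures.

0.706 mg/L

120 ML/d = 1.389 m³/s.
3670 L/s = 3.67 m³/s.
8.69 µg/L = 0.00869 mg/L.
Mass balance: 0.2·5.059 = 1.389·Cₑ + 3.67·0.00869.
Cₑ = (1.012 − 0.03189) / 1.389 = 0.7055 mg/L.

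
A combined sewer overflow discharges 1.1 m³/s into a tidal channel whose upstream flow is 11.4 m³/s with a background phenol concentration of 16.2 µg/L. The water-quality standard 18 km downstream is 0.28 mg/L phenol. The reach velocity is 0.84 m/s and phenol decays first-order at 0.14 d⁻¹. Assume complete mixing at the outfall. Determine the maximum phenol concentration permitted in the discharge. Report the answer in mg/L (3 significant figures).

16.2 µg/L = 0.0162 mg/L.
Travel time to the compliance point: t = 1.8e+04/0.84 = 2.143e+04 s = 0.248 d; decay factor exp(−0.14·0.248) = 0.9659.
So the concentration just after mixing may be at most 0.28/0.9659 = 0.2899 mg/L.
Mass balance: 0.2899·12.5 = 1.1·Cₑ + 11.4·0.0162.
Cₑ = (3.624 − 0.1847) / 1.1 = 3.126 mg/L.

3.13 mg/L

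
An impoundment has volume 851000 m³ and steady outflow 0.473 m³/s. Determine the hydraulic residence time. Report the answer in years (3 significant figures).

0.0570 yr

Q = 0.473 m³/s × 3.156e+07 s/yr = 1.493e+07 m³/yr.
Hydraulic residence time τ = V/Q = 851000/1.493e+07 = 0.05701 yr.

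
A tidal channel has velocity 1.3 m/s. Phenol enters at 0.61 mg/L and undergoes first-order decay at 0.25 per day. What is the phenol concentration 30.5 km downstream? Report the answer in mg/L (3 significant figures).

0.570 mg/L

Travel time t = 30.5 km / 1.3 m/s = 3.05e+04/1.3 = 2.346e+04 s = 0.2715 d.
First-order decay: C = 0.61·exp(−0.25·0.2715) = 0.61·0.9344 = 0.57 mg/L.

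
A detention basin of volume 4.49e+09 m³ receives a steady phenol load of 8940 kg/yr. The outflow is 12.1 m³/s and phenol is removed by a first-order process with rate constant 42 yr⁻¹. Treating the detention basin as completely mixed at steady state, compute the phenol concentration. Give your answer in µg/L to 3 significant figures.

0.0473 µg/L

Outflow Q = 12.1 m³/s × 3.156e+07 s/yr = 3.818e+08 m³/yr.
Steady-state CSTR mass balance: W = Q·C + k·V·C, so C = W/(Q + kV).
Q + kV = 3.818e+08 + 42·4.49e+09 = 1.89e+11 m³/yr.
C = 8940/1.89e+11 = 4.731e-08 kg/m³ = 4.731e-05 mg/L = 0.04731 µg/L.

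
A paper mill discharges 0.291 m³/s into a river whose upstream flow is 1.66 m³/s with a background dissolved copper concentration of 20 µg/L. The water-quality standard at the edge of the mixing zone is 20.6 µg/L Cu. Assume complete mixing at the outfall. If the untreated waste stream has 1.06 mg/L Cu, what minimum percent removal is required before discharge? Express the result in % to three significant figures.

97.7 %

20 µg/L = 0.02 mg/L.
20.6 µg/L = 0.0206 mg/L.
Mass balance: 0.0206·1.951 = 0.291·Cₑ + 1.66·0.02.
Cₑ = (0.04019 − 0.0332) / 0.291 = 0.02402 mg/L.
Required removal = 1 − 0.02402/1.06 = 97.73 %.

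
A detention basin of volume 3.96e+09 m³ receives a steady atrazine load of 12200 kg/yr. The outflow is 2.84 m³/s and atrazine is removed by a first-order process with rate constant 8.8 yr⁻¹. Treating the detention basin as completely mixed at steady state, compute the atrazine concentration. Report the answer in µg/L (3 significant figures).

0.349 µg/L

Outflow Q = 2.84 m³/s × 3.156e+07 s/yr = 8.962e+07 m³/yr.
Steady-state CSTR mass balance: W = Q·C + k·V·C, so C = W/(Q + kV).
Q + kV = 8.962e+07 + 8.8·3.96e+09 = 3.494e+10 m³/yr.
C = 12200/3.494e+10 = 3.492e-07 kg/m³ = 0.0003492 mg/L = 0.3492 µg/L.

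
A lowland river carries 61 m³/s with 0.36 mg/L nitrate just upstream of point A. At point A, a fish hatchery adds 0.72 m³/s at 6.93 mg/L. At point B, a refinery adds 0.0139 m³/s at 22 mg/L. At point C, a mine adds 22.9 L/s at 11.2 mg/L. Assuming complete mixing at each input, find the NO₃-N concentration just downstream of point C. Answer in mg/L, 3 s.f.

0.445 mg/L

After input A: C = (61·0.36 + 0.72·6.93) / 61.72 = 0.4366 mg/L.
After input B: C = (61.72·0.4366 + 0.0139·22) / 61.73 = 0.4415 mg/L.
22.9 L/s = 0.0229 m³/s.
After input C: C = (61.73·0.4415 + 0.0229·11.2) / 61.76 = 0.4455 mg/L.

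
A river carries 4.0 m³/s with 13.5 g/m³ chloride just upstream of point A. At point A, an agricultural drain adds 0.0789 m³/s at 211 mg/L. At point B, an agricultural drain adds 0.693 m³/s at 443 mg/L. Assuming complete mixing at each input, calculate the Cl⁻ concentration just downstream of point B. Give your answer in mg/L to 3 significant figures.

79.1 mg/L

After input A: C = (4·13.5 + 0.0789·211) / 4.079 = 17.32 mg/L.
After input B: C = (4.079·17.32 + 0.693·443) / 4.772 = 79.14 mg/L.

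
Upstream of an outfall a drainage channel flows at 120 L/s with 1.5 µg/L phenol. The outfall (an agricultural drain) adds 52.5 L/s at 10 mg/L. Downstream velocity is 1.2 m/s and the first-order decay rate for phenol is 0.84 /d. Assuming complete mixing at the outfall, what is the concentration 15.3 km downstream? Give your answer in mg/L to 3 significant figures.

2.69 mg/L

52.5 L/s = 0.0525 m³/s.
120 L/s = 0.12 m³/s.
1.5 µg/L = 0.0015 mg/L.
After complete mixing, C₀ = (0.0525·10 + 0.12·0.0015) / 0.1725 = 3.045 mg/L.
Travel time t = 1.53e+04 m / 1.2 m/s = 1.275e+04 s = 0.1476 d.
C = 3.045·exp(−0.84·0.1476) = 3.045·0.8834 = 2.69 mg/L.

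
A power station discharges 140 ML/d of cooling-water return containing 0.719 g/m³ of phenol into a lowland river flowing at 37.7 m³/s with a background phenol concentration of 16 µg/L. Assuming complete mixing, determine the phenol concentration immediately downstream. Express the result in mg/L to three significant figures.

0.0450 mg/L

140 ML/d = 1.62 m³/s.
16 µg/L = 0.016 mg/L.
Conservation of mass across the mixing zone: C = (1.62·0.719 + 37.7·0.016) / (1.62 + 37.7) = 1.768/39.32 = 0.04497 mg/L.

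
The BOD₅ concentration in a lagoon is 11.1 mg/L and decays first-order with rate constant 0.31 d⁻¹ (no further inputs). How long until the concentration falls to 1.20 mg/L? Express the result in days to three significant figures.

t = ln(C₀/C)/k = ln(11.1/1.20)/0.31 = 2.225/0.31 = 7.176 d.

7.18 d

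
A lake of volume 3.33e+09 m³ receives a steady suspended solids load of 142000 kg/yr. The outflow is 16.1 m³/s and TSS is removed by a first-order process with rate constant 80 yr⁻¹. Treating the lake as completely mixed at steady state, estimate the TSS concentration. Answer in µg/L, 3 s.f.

0.532 µg/L

Outflow Q = 16.1 m³/s × 3.156e+07 s/yr = 5.081e+08 m³/yr.
Steady-state CSTR mass balance: W = Q·C + k·V·C, so C = W/(Q + kV).
Q + kV = 5.081e+08 + 80·3.33e+09 = 2.669e+11 m³/yr.
C = 142000/2.669e+11 = 5.32e-07 kg/m³ = 0.000532 mg/L = 0.532 µg/L.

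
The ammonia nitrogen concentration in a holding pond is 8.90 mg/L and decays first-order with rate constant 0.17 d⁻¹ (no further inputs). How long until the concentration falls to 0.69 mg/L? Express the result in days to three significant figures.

t = ln(C₀/C)/k = ln(8.90/0.69)/0.17 = 2.557/0.17 = 15.04 d.

15.0 d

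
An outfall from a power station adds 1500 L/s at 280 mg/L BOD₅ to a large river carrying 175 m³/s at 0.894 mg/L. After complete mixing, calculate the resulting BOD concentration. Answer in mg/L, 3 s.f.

3.27 mg/L

1500 L/s = 1.5 m³/s.
By mass balance at complete mixing, C = (1.5·280 + 175·0.894) / (1.5 + 175) = 576.5/176.5 = 3.266 mg/L.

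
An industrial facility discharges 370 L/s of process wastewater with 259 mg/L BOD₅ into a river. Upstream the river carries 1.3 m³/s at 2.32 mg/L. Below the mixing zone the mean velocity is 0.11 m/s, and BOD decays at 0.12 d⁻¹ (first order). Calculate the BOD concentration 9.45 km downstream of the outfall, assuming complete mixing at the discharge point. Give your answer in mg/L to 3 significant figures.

52.5 mg/L

370 L/s = 0.37 m³/s.
After complete mixing, C₀ = (0.37·259 + 1.3·2.32) / 1.67 = 59.19 mg/L.
Travel time t = 9450 m / 0.11 m/s = 8.591e+04 s = 0.9943 d.
C = 59.19·exp(−0.12·0.9943) = 59.19·0.8875 = 52.53 mg/L.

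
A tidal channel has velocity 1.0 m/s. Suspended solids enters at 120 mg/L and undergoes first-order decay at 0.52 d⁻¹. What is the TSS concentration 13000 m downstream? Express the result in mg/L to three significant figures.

111 mg/L

Travel time t = 13000 m / 1.0 m/s = 1.3e+04/1.0 = 1.3e+04 s = 0.1505 d.
First-order decay: C = 120·exp(−0.52·0.1505) = 120·0.9247 = 111 mg/L.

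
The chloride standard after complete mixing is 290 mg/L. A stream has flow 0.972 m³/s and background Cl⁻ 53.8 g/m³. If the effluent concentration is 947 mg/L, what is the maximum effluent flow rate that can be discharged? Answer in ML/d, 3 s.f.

Mass balance at complete mixing: C_std·(Q_w + Q_r) = Q_w·C_e + Q_r·C_b.
Rearranging, Q_w = Q_r·(C_std − C_b)/(C_e − C_std) = 0.972·(290 − 53.8) / (947 − 290) = 0.3494 m³/s.
= 30.19 ML/d.

30.2 ML/d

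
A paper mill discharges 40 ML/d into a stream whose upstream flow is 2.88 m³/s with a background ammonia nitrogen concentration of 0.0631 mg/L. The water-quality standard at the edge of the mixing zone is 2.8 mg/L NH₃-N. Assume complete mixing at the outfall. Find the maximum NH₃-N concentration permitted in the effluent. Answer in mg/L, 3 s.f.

19.8 mg/L

40 ML/d = 0.463 m³/s.
Mass balance: 2.8·3.343 = 0.463·Cₑ + 2.88·0.0631.
Cₑ = (9.36 − 0.1817) / 0.463 = 19.83 mg/L.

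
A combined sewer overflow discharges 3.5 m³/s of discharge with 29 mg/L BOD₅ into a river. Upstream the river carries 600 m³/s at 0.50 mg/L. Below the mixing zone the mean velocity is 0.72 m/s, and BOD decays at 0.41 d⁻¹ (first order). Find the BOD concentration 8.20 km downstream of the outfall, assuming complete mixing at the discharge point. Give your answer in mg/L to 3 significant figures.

0.630 mg/L

After complete mixing, C₀ = (3.5·29 + 600·0.5) / 603.5 = 0.6653 mg/L.
Travel time t = 8200 m / 0.72 m/s = 1.139e+04 s = 0.1318 d.
C = 0.6653·exp(−0.41·0.1318) = 0.6653·0.9474 = 0.6303 mg/L.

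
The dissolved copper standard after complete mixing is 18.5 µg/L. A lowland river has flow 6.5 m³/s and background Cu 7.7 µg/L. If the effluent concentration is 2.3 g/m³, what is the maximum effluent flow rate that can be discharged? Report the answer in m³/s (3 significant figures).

0.0308 m³/s

7.7 µg/L = 0.0077 mg/L.
18.5 µg/L = 0.0185 mg/L.
Mass balance at complete mixing: C_std·(Q_w + Q_r) = Q_w·C_e + Q_r·C_b.
Rearranging, Q_w = Q_r·(C_std − C_b)/(C_e − C_std) = 6.5·(0.0185 − 0.0077) / (2.3 − 0.0185) = 0.03077 m³/s.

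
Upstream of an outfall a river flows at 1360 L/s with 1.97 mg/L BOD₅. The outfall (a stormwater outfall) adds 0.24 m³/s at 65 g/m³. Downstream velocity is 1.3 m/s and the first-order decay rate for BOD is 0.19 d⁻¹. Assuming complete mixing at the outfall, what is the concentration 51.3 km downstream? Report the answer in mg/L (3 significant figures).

10.5 mg/L

1360 L/s = 1.36 m³/s.
After complete mixing, C₀ = (0.24·65 + 1.36·1.97) / 1.6 = 11.42 mg/L.
Travel time t = 5.13e+04 m / 1.3 m/s = 3.946e+04 s = 0.4567 d.
C = 11.42·exp(−0.19·0.4567) = 11.42·0.9169 = 10.47 mg/L.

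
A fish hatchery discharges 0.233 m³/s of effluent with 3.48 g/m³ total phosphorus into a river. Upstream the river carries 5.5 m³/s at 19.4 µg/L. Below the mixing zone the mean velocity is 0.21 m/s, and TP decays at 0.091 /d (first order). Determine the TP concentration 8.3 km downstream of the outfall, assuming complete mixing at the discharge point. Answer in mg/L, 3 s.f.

0.154 mg/L

19.4 µg/L = 0.0194 mg/L.
After complete mixing, C₀ = (0.233·3.48 + 5.5·0.0194) / 5.733 = 0.16 mg/L.
Travel time t = 8300 m / 0.21 m/s = 3.952e+04 s = 0.4575 d.
C = 0.16·exp(−0.091·0.4575) = 0.16·0.9592 = 0.1535 mg/L.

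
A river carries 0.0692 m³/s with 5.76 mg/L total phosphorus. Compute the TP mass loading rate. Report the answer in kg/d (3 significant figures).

Mass flux = Q·C = 0.0692 m³/s × 5.76 g/m³ = 0.3986 g/s.
= 0.3986 g/s × 86.4 = 34.44 kg/d.

34.4 kg/d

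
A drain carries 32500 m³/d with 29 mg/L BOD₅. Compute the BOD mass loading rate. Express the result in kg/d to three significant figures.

32500 m³/d = 0.3762 m³/s.
Mass flux = Q·C = 0.3762 m³/s × 29 g/m³ = 10.91 g/s.
= 10.91 g/s × 86.4 = 942.5 kg/d.

943 kg/d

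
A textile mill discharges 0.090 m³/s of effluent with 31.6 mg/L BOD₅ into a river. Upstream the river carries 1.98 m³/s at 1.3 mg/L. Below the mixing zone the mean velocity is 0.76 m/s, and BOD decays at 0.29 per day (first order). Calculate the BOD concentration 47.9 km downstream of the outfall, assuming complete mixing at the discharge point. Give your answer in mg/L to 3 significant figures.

After complete mixing, C₀ = (0.09·31.6 + 1.98·1.3) / 2.07 = 2.617 mg/L.
Travel time t = 4.79e+04 m / 0.76 m/s = 6.303e+04 s = 0.7295 d.
C = 2.617·exp(−0.29·0.7295) = 2.617·0.8093 = 2.118 mg/L.

2.12 mg/L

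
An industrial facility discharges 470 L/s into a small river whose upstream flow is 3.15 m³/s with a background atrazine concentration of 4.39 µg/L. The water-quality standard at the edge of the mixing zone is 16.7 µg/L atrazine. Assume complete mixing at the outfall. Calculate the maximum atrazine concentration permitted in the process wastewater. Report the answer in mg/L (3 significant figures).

470 L/s = 0.47 m³/s.
4.39 µg/L = 0.00439 mg/L.
16.7 µg/L = 0.0167 mg/L.
Mass balance: 0.0167·3.62 = 0.47·Cₑ + 3.15·0.00439.
Cₑ = (0.06045 − 0.01383) / 0.47 = 0.0992 mg/L.

0.0992 mg/L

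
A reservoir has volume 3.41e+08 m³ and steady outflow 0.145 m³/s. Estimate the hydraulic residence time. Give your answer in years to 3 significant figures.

Q = 0.145 m³/s × 3.156e+07 s/yr = 4.576e+06 m³/yr.
Hydraulic residence time τ = V/Q = 3.41e+08/4.576e+06 = 74.52 yr.

74.5 yr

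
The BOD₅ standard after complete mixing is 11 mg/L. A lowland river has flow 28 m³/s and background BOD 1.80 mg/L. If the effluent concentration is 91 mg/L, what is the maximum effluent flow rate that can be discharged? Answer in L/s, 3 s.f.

3220 L/s

Mass balance at complete mixing: C_std·(Q_w + Q_r) = Q_w·C_e + Q_r·C_b.
Rearranging, Q_w = Q_r·(C_std − C_b)/(C_e − C_std) = 28·(11 − 1.8) / (91 − 11) = 3.22 m³/s.
= 3220 L/s.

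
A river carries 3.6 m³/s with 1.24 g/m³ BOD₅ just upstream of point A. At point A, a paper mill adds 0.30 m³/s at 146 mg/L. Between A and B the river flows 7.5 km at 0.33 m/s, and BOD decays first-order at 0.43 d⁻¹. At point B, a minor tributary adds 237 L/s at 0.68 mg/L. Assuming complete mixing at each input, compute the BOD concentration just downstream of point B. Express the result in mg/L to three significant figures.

10.5 mg/L

After input A: C = (3.6·1.24 + 0.3·146) / 3.9 = 12.38 mg/L.
Over the 7.5 km reach to input B (t = 2.273e+04 s = 0.263 d), decay gives C = 12.38·exp(−0.43·0.263) = 11.05 mg/L.
237 L/s = 0.237 m³/s.
After input B: C = (3.9·11.05 + 0.237·0.68) / 4.137 = 10.46 mg/L.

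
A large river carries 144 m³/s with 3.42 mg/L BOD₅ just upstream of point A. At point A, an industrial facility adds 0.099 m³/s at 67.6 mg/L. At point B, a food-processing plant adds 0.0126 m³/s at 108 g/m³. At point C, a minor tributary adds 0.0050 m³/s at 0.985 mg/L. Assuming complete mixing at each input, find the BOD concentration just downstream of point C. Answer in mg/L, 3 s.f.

3.47 mg/L

After input A: C = (144·3.42 + 0.099·67.6) / 144.1 = 3.464 mg/L.
After input B: C = (144.1·3.464 + 0.0126·108) / 144.1 = 3.473 mg/L.
After input C: C = (144.1·3.473 + 0.005·0.985) / 144.1 = 3.473 mg/L.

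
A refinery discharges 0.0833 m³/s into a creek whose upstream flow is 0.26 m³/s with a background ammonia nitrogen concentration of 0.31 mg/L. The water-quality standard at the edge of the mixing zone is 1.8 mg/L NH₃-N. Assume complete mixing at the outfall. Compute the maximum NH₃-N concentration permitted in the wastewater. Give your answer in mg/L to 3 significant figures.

6.45 mg/L

Mass balance: 1.8·0.3433 = 0.0833·Cₑ + 0.26·0.31.
Cₑ = (0.6179 − 0.0806) / 0.0833 = 6.451 mg/L.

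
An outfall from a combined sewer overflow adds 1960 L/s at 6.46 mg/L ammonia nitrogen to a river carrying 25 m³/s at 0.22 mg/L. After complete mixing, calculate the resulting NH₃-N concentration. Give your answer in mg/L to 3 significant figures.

1960 L/s = 1.96 m³/s.
By mass balance at complete mixing, C = (1.96·6.46 + 25·0.22) / (1.96 + 25) = 18.16/26.96 = 0.6736 mg/L.

0.674 mg/L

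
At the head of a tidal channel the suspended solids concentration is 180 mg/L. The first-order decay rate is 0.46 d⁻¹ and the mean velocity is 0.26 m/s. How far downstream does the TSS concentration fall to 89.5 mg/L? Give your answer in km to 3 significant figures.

From C = C₀·e^(−kt), t = ln(C₀/C)/k = ln(180/89.5)/0.46 = 0.6987/0.46 = 1.519 d.
Distance = v·t = 0.26 m/s × 1.312e+05 s = 3.412e+04 m = 34.12 km.

34.1 km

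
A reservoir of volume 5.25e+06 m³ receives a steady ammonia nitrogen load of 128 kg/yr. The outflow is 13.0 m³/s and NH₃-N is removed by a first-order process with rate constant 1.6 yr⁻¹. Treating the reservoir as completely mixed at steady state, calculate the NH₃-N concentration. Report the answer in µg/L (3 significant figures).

0.306 µg/L

Outflow Q = 13.0 m³/s × 3.156e+07 s/yr = 4.102e+08 m³/yr.
Steady-state CSTR mass balance: W = Q·C + k·V·C, so C = W/(Q + kV).
Q + kV = 4.102e+08 + 1.6·5.25e+06 = 4.186e+08 m³/yr.
C = 128/4.186e+08 = 3.057e-07 kg/m³ = 0.0003057 mg/L = 0.3057 µg/L.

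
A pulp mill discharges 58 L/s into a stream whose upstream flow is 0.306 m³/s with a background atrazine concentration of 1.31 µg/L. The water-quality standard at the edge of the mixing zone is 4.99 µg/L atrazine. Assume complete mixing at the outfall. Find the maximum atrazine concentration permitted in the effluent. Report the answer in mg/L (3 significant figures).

0.0244 mg/L

58 L/s = 0.058 m³/s.
1.31 µg/L = 0.00131 mg/L.
4.99 µg/L = 0.00499 mg/L.
Mass balance: 0.00499·0.364 = 0.058·Cₑ + 0.306·0.00131.
Cₑ = (0.001816 − 0.0004009) / 0.058 = 0.02441 mg/L.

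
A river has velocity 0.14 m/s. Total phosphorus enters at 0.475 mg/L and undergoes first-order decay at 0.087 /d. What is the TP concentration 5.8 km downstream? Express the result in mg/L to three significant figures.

Travel time t = 5.8 km / 0.14 m/s = 5800/0.14 = 4.143e+04 s = 0.4795 d.
First-order decay: C = 0.475·exp(−0.087·0.4795) = 0.475·0.9591 = 0.4556 mg/L.

0.456 mg/L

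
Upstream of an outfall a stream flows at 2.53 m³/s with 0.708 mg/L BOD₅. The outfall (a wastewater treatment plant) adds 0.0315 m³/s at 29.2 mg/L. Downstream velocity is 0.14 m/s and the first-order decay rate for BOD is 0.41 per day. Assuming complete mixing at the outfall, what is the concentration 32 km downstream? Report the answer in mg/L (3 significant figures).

0.358 mg/L

After complete mixing, C₀ = (0.0315·29.2 + 2.53·0.708) / 2.561 = 1.058 mg/L.
Travel time t = 3.2e+04 m / 0.14 m/s = 2.286e+05 s = 2.646 d.
C = 1.058·exp(−0.41·2.646) = 1.058·0.338 = 0.3578 mg/L.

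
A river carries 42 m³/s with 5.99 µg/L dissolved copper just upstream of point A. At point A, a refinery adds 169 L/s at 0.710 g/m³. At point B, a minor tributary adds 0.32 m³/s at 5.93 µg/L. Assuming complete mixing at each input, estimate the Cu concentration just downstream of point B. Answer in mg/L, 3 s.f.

0.00879 mg/L

5.99 µg/L = 0.00599 mg/L.
169 L/s = 0.169 m³/s.
After input A: C = (42·0.00599 + 0.169·0.71) / 42.17 = 0.008811 mg/L.
5.93 µg/L = 0.00593 mg/L.
After input B: C = (42.17·0.008811 + 0.32·0.00593) / 42.49 = 0.00879 mg/L.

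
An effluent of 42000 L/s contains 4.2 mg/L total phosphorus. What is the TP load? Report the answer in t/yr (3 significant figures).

5570 t/yr

42000 L/s = 42 m³/s.
Mass flux = Q·C = 42 m³/s × 4.2 g/m³ = 176.4 g/s.
= 176.4 g/s × 31.56 = 5567 t/yr.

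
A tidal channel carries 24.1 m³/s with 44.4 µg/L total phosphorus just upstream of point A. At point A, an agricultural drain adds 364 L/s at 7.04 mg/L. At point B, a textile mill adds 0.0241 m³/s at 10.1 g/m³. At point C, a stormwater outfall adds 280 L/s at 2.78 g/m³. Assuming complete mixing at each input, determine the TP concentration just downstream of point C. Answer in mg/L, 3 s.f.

0.188 mg/L

44.4 µg/L = 0.0444 mg/L.
364 L/s = 0.364 m³/s.
After input A: C = (24.1·0.0444 + 0.364·7.04) / 24.46 = 0.1485 mg/L.
After input B: C = (24.46·0.1485 + 0.0241·10.1) / 24.49 = 0.1583 mg/L.
280 L/s = 0.28 m³/s.
After input C: C = (24.49·0.1583 + 0.28·2.78) / 24.77 = 0.1879 mg/L.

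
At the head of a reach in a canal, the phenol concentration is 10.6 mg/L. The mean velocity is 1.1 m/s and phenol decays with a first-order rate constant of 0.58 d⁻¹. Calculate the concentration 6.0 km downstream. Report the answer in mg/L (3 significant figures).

10.2 mg/L

Travel time t = 6.0 km / 1.1 m/s = 6000/1.1 = 5455 s = 0.06313 d.
First-order decay: C = 10.6·exp(−0.58·0.06313) = 10.6·0.964 = 10.22 mg/L.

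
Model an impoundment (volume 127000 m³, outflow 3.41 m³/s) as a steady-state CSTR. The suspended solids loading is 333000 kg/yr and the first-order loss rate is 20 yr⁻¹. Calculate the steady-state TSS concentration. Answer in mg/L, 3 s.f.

3.02 mg/L

Outflow Q = 3.41 m³/s × 3.156e+07 s/yr = 1.076e+08 m³/yr.
Steady-state CSTR mass balance: W = Q·C + k·V·C, so C = W/(Q + kV).
Q + kV = 1.076e+08 + 20·127000 = 1.102e+08 m³/yr.
C = 333000/1.102e+08 = 0.003023 kg/m³ = 3.023 mg/L.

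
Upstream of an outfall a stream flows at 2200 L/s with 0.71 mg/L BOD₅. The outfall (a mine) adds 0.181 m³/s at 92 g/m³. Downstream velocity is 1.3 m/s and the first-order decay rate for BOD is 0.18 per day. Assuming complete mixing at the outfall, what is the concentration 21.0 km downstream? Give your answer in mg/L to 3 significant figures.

7.40 mg/L

2200 L/s = 2.2 m³/s.
After complete mixing, C₀ = (0.181·92 + 2.2·0.71) / 2.381 = 7.65 mg/L.
Travel time t = 2.1e+04 m / 1.3 m/s = 1.615e+04 s = 0.187 d.
C = 7.65·exp(−0.18·0.187) = 7.65·0.9669 = 7.397 mg/L.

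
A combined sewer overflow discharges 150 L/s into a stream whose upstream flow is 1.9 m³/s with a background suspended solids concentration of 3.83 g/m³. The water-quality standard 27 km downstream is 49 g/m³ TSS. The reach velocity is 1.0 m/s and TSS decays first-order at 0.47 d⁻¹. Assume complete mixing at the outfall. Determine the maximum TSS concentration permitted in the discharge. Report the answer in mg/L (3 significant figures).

727 mg/L

150 L/s = 0.15 m³/s.
Travel time to the compliance point: t = 2.7e+04/1.0 = 2.7e+04 s = 0.3125 d; decay factor exp(−0.47·0.3125) = 0.8634.
So the concentration just after mixing may be at most 49/0.8634 = 56.75 mg/L.
Mass balance: 56.75·2.05 = 0.15·Cₑ + 1.9·3.83.
Cₑ = (116.3 − 7.277) / 0.15 = 727.1 mg/L.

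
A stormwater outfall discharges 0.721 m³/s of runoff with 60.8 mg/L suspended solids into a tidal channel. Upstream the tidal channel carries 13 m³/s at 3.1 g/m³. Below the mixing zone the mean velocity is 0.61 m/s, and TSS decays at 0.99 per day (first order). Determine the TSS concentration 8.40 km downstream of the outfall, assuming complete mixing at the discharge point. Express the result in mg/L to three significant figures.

After complete mixing, C₀ = (0.721·60.8 + 13·3.1) / 13.72 = 6.132 mg/L.
Travel time t = 8400 m / 0.61 m/s = 1.377e+04 s = 0.1594 d.
C = 6.132·exp(−0.99·0.1594) = 6.132·0.854 = 5.237 mg/L.

5.24 mg/L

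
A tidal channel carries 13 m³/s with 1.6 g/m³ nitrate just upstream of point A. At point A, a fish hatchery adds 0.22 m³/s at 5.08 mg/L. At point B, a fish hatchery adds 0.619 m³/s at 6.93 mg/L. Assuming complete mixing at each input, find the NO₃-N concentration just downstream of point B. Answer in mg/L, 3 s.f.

1.89 mg/L

After input A: C = (13·1.6 + 0.22·5.08) / 13.22 = 1.658 mg/L.
After input B: C = (13.22·1.658 + 0.619·6.93) / 13.84 = 1.894 mg/L.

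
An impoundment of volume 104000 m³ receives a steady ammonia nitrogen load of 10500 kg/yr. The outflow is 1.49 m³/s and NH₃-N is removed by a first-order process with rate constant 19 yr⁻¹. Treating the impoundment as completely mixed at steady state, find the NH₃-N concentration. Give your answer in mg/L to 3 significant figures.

Outflow Q = 1.49 m³/s × 3.156e+07 s/yr = 4.702e+07 m³/yr.
Steady-state CSTR mass balance: W = Q·C + k·V·C, so C = W/(Q + kV).
Q + kV = 4.702e+07 + 19·104000 = 4.9e+07 m³/yr.
C = 10500/4.9e+07 = 0.0002143 kg/m³ = 0.2143 mg/L.

0.214 mg/L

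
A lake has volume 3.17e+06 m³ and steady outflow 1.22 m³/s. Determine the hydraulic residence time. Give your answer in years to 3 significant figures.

0.0823 yr

Q = 1.22 m³/s × 3.156e+07 s/yr = 3.85e+07 m³/yr.
Hydraulic residence time τ = V/Q = 3.17e+06/3.85e+07 = 0.08234 yr.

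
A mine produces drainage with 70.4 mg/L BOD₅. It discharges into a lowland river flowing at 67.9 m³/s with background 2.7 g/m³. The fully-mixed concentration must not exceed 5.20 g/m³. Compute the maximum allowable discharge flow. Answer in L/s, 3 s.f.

2600 L/s

Mass balance at complete mixing: C_std·(Q_w + Q_r) = Q_w·C_e + Q_r·C_b.
Rearranging, Q_w = Q_r·(C_std − C_b)/(C_e − C_std) = 67.9·(5.2 − 2.7) / (70.4 − 5.2) = 2.604 m³/s.
= 2604 L/s.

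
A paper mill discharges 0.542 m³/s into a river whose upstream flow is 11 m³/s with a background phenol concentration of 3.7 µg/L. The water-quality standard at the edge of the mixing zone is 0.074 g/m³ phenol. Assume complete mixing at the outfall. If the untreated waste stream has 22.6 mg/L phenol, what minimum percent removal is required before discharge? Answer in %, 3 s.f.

93.4 %

3.7 µg/L = 0.0037 mg/L.
Mass balance: 0.074·11.54 = 0.542·Cₑ + 11·0.0037.
Cₑ = (0.8541 − 0.0407) / 0.542 = 1.501 mg/L.
Required removal = 1 − 1.501/22.6 = 93.36 %.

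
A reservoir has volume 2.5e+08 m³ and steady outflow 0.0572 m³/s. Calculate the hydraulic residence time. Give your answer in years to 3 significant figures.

Q = 0.0572 m³/s × 3.156e+07 s/yr = 1.805e+06 m³/yr.
Hydraulic residence time τ = V/Q = 2.5e+08/1.805e+06 = 138.5 yr.

138 yr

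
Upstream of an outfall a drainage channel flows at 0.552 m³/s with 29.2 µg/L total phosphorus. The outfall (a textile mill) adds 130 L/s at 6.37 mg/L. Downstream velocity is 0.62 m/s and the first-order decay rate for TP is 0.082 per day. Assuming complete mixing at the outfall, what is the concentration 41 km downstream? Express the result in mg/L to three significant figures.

1.16 mg/L

130 L/s = 0.13 m³/s.
29.2 µg/L = 0.0292 mg/L.
After complete mixing, C₀ = (0.13·6.37 + 0.552·0.0292) / 0.682 = 1.238 mg/L.
Travel time t = 4.1e+04 m / 0.62 m/s = 6.613e+04 s = 0.7654 d.
C = 1.238·exp(−0.082·0.7654) = 1.238·0.9392 = 1.163 mg/L.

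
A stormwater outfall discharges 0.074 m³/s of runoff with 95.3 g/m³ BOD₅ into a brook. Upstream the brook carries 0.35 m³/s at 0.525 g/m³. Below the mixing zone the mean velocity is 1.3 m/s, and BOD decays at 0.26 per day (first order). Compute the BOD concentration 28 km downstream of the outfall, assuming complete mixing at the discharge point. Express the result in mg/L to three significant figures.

16.0 mg/L

After complete mixing, C₀ = (0.074·95.3 + 0.35·0.525) / 0.424 = 17.07 mg/L.
Travel time t = 2.8e+04 m / 1.3 m/s = 2.154e+04 s = 0.2493 d.
C = 17.07·exp(−0.26·0.2493) = 17.07·0.9372 = 15.99 mg/L.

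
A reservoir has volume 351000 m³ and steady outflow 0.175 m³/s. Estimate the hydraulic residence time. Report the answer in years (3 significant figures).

Q = 0.175 m³/s × 3.156e+07 s/yr = 5.523e+06 m³/yr.
Hydraulic residence time τ = V/Q = 351000/5.523e+06 = 0.06356 yr.

0.0636 yr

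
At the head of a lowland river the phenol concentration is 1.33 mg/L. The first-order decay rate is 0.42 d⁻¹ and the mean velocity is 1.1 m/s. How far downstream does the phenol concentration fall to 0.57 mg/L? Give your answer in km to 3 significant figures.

192 km

From C = C₀·e^(−kt), t = ln(C₀/C)/k = ln(1.33/0.57)/0.42 = 0.8473/0.42 = 2.017 d.
Distance = v·t = 1.1 m/s × 1.743e+05 s = 1.917e+05 m = 191.7 km.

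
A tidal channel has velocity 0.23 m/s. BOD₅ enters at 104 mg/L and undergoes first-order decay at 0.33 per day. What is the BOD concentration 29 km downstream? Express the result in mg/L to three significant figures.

Travel time t = 29 km / 0.23 m/s = 2.9e+04/0.23 = 1.261e+05 s = 1.459 d.
First-order decay: C = 104·exp(−0.33·1.459) = 104·0.6178 = 64.25 mg/L.

64.3 mg/L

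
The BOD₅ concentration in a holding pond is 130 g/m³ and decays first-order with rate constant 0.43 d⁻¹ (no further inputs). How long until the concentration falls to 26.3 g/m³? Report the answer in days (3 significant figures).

3.72 d

t = ln(C₀/C)/k = ln(130/26.3)/0.43 = 1.598/0.43 = 3.716 d.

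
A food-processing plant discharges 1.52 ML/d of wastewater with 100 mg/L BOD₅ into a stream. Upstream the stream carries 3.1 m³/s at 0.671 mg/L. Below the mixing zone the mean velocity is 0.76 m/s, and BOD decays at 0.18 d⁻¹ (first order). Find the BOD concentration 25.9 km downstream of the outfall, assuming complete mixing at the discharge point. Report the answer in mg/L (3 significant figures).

1.15 mg/L

1.52 ML/d = 0.01759 m³/s.
After complete mixing, C₀ = (0.01759·100 + 3.1·0.671) / 3.118 = 1.232 mg/L.
Travel time t = 2.59e+04 m / 0.76 m/s = 3.408e+04 s = 0.3944 d.
C = 1.232·exp(−0.18·0.3944) = 1.232·0.9315 = 1.147 mg/L.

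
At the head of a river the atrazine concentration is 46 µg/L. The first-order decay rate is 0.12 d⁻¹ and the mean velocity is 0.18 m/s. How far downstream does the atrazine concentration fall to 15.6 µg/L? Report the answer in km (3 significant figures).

From C = C₀·e^(−kt), t = ln(C₀/C)/k = ln(46/15.6)/0.12 = 1.081/0.12 = 9.011 d.
Distance = v·t = 0.18 m/s × 7.786e+05 s = 1.401e+05 m = 140.1 km.

140 km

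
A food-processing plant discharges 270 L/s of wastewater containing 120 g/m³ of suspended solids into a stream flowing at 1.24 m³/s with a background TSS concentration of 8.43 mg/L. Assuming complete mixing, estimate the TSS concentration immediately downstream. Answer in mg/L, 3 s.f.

28.4 mg/L

270 L/s = 0.27 m³/s.
By mass balance at complete mixing, C = (0.27·120 + 1.24·8.43) / (0.27 + 1.24) = 42.85/1.51 = 28.38 mg/L.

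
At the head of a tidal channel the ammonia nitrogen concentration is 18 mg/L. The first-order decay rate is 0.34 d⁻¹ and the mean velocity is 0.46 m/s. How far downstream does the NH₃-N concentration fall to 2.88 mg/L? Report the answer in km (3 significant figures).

214 km

From C = C₀·e^(−kt), t = ln(C₀/C)/k = ln(18/2.88)/0.34 = 1.833/0.34 = 5.39 d.
Distance = v·t = 0.46 m/s × 4.657e+05 s = 2.142e+05 m = 214.2 km.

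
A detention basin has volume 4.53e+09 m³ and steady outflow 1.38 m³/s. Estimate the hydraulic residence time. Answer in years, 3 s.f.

104 yr

Q = 1.38 m³/s × 3.156e+07 s/yr = 4.355e+07 m³/yr.
Hydraulic residence time τ = V/Q = 4.53e+09/4.355e+07 = 104 yr.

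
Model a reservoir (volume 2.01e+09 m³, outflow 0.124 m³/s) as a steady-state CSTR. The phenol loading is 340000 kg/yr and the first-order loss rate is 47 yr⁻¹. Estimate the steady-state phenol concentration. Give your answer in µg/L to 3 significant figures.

3.60 µg/L

Outflow Q = 0.124 m³/s × 3.156e+07 s/yr = 3.913e+06 m³/yr.
Steady-state CSTR mass balance: W = Q·C + k·V·C, so C = W/(Q + kV).
Q + kV = 3.913e+06 + 47·2.01e+09 = 9.447e+10 m³/yr.
C = 340000/9.447e+10 = 3.599e-06 kg/m³ = 0.003599 mg/L = 3.599 µg/L.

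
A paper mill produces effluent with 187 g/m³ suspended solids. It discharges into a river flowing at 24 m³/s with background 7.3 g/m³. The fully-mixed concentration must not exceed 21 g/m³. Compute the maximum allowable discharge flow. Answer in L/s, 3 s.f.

1980 L/s

Mass balance at complete mixing: C_std·(Q_w + Q_r) = Q_w·C_e + Q_r·C_b.
Rearranging, Q_w = Q_r·(C_std − C_b)/(C_e − C_std) = 24·(21 − 7.3) / (187 − 21) = 1.981 m³/s.
= 1981 L/s.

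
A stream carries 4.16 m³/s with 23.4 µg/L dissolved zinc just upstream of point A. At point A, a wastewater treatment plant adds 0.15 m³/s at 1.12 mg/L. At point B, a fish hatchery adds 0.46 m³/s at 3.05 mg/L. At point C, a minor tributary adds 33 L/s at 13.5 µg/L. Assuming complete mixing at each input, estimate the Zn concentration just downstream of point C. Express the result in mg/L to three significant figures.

23.4 µg/L = 0.0234 mg/L.
After input A: C = (4.16·0.0234 + 0.15·1.12) / 4.31 = 0.06156 mg/L.
After input B: C = (4.31·0.06156 + 0.46·3.05) / 4.77 = 0.3498 mg/L.
33 L/s = 0.033 m³/s.
13.5 µg/L = 0.0135 mg/L.
After input C: C = (4.77·0.3498 + 0.033·0.0135) / 4.803 = 0.3474 mg/L.

0.347 mg/L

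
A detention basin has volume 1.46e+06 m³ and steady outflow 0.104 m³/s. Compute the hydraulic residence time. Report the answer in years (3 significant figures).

Q = 0.104 m³/s × 3.156e+07 s/yr = 3.282e+06 m³/yr.
Hydraulic residence time τ = V/Q = 1.46e+06/3.282e+06 = 0.4449 yr.

0.445 yr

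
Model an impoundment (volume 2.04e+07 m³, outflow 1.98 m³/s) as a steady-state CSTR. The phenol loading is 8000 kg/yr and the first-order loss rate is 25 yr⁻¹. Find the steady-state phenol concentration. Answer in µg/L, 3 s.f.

Outflow Q = 1.98 m³/s × 3.156e+07 s/yr = 6.248e+07 m³/yr.
Steady-state CSTR mass balance: W = Q·C + k·V·C, so C = W/(Q + kV).
Q + kV = 6.248e+07 + 25·2.04e+07 = 5.725e+08 m³/yr.
C = 8000/5.725e+08 = 1.397e-05 kg/m³ = 0.01397 mg/L = 13.97 µg/L.

14.0 µg/L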